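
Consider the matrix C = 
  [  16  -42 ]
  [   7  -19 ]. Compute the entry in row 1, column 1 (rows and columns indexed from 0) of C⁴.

1843

Characteristic polynomial: λ^2 + 3λ - 10 = (λ - 2)(λ + 5), so the eigenvalues are -5, 2.
λ=2: eigenvector (3, 1).
λ=-5: eigenvector (2, 1).
P = [[3, 2], [1, 1]], D = diag(2, -5), P⁻¹ = [[1, -2], [-1, 3]].
C⁴ = P·diag(16, 625)·P⁻¹ = [[-1202, 3654], [-609, 1843]].
The requested entry is 1843.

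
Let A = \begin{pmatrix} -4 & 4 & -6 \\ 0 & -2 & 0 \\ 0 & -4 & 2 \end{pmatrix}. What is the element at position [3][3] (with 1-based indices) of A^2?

4

Characteristic polynomial: t^3 + 4t^2 - 4t - 16 = (t - 2)(t + 2)(t + 4), so the eigenvalues are -4, -2, 2.
t=-4: eigenvector (1, 0, 0).
t=-2: eigenvector (-1, 1, 1).
t=2: eigenvector (-1, 0, 1).
P = [[1, -1, -1], [0, 1, 0], [0, 1, 1]], D = diag(-4, -2, 2), P⁻¹ = [[1, 0, 1], [0, 1, 0], [0, -1, 1]].
A² = P·diag(16, 4, 4)·P⁻¹ = [[16, 0, 12], [0, 4, 0], [0, 0, 4]].
The requested entry is 4.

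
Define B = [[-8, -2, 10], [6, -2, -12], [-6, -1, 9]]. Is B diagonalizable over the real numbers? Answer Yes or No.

Yes

Characteristic polynomial: p(μ) = μ^3 + μ^2 - 14μ - 24 = (μ - 4)(μ + 2)(μ + 3).
All 3 eigenvalues are distinct, so B is diagonalizable.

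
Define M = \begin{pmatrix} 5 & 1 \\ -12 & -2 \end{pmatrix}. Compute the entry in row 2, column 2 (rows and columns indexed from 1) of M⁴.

-44

Characteristic polynomial: r^2 - 3r + 2 = (r - 2)(r - 1), so the eigenvalues are 1, 2.
r=1: eigenvector (-1, 4).
r=2: eigenvector (1, -3).
P = [[-1, 1], [4, -3]], D = diag(1, 2), P⁻¹ = [[3, 1], [4, 1]].
M⁴ = P·diag(1, 16)·P⁻¹ = [[61, 15], [-180, -44]].
The requested entry is -44.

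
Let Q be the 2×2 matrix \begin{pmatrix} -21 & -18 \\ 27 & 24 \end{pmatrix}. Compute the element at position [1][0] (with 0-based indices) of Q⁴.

3645

Characteristic polynomial: μ^2 - 3μ - 18 = (μ - 6)(μ + 3), so the eigenvalues are -3, 6.
μ=6: eigenvector (-2, 3).
μ=-3: eigenvector (-1, 1).
P = [[-2, -1], [3, 1]], D = diag(6, -3), P⁻¹ = [[1, 1], [-3, -2]].
Q⁴ = P·diag(1296, 81)·P⁻¹ = [[-2349, -2430], [3645, 3726]].
The requested entry is 3645.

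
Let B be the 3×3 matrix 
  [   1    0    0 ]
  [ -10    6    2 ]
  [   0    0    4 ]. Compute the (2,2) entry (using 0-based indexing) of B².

16

Characteristic polynomial: t^3 - 11t^2 + 34t - 24 = (t - 6)(t - 4)(t - 1), so the eigenvalues are 1, 4, 6.
t=4: eigenvector (0, -1, 1).
t=6: eigenvector (0, 1, 0).
t=1: eigenvector (1, 2, 0).
P = [[0, 0, 1], [-1, 1, 2], [1, 0, 0]], D = diag(4, 6, 1), P⁻¹ = [[0, 0, 1], [-2, 1, 1], [1, 0, 0]].
B² = P·diag(16, 36, 1)·P⁻¹ = [[1, 0, 0], [-70, 36, 20], [0, 0, 16]].
The requested entry is 16.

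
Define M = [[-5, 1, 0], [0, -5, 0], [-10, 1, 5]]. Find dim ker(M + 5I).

M + 5I = [[0, 1, 0], [0, 0, 0], [-10, 1, 10]].
This matrix has rank 2, so its null space has dimension 3 − 2 = 1.

1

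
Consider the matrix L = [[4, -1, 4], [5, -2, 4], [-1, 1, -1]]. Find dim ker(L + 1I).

1

L + 1I = [[5, -1, 4], [5, -1, 4], [-1, 1, 0]].
This matrix has rank 2, so its null space has dimension 3 − 2 = 1.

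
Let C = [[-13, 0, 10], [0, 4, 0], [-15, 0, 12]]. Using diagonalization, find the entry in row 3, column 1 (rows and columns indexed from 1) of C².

15

Characteristic polynomial: s^3 - 3s^2 - 10s + 24 = (s - 4)(s - 2)(s + 3), so the eigenvalues are -3, 2, 4.
s=-3: eigenvector (1, 0, 1).
s=4: eigenvector (0, 1, 0).
s=2: eigenvector (2, 0, 3).
P = [[1, 0, 2], [0, 1, 0], [1, 0, 3]], D = diag(-3, 4, 2), P⁻¹ = [[3, 0, -2], [0, 1, 0], [-1, 0, 1]].
C² = P·diag(9, 16, 4)·P⁻¹ = [[19, 0, -10], [0, 16, 0], [15, 0, -6]].
The requested entry is 15.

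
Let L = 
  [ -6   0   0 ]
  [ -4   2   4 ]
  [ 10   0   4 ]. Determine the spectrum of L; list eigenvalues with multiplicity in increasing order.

Characteristic polynomial: p(s) = s^3 - 28s + 48 = (s - 4)(s - 2)(s + 6).
Roots (with multiplicity): -6, 2, 4.

-6, 2, 4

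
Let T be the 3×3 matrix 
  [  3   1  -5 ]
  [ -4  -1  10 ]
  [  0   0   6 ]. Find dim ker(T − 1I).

1

T − 1I = [[2, 1, -5], [-4, -2, 10], [0, 0, 5]].
This matrix has rank 2, so its null space has dimension 3 − 2 = 1.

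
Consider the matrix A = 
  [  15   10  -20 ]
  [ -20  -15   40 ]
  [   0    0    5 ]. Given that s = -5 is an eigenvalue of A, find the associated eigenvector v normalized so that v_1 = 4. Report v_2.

A + 5I = [[20, 10, -20], [-20, -10, 40], [0, 0, 10]].
Solving (A + 5I)v = 0 gives the eigenspace spanned by (4, -8, 0).
With v_1 = 4, v = (4, -8, 0), so v_2 = -8.

-8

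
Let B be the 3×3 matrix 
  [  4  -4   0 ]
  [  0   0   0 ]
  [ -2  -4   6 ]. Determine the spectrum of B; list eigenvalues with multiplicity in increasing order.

0, 4, 6

Characteristic polynomial: p(r) = r^3 - 10r^2 + 24r = r(r - 6)(r - 4).
Roots (with multiplicity): 0, 4, 6.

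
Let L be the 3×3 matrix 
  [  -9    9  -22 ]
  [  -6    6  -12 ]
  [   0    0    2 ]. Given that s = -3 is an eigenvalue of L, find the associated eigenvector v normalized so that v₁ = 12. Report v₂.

8

L + 3I = [[-6, 9, -22], [-6, 9, -12], [0, 0, 5]].
Solving (L + 3I)v = 0 gives the eigenspace spanned by (12, 8, 0).
With v₁ = 12, v = (12, 8, 0), so v₂ = 8.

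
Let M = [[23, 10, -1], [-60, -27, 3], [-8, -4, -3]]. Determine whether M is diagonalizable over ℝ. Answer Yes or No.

Characteristic polynomial: p(s) = s^3 + 7s^2 - 5s - 75 = (s - 3)(s + 5)^2.
s = -5 has algebraic multiplicity 2; rank(M + 5I) = 2, so geometric multiplicity = 1.
Geometric multiplicity < algebraic multiplicity, so M is not diagonalizable.

No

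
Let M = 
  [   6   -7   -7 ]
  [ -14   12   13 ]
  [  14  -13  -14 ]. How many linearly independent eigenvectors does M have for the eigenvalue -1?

M + 1I = [[7, -7, -7], [-14, 13, 13], [14, -13, -13]].
This matrix has rank 2, so its null space has dimension 3 − 2 = 1.

1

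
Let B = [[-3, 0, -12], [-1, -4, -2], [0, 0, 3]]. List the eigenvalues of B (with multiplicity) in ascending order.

Characteristic polynomial: p(r) = r^3 + 4r^2 - 9r - 36 = (r - 3)(r + 3)(r + 4).
Roots (with multiplicity): -4, -3, 3.

-4, -3, 3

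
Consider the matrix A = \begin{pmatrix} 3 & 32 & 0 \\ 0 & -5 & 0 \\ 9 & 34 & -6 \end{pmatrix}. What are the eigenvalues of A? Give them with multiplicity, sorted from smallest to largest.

Characteristic polynomial: p(t) = t^3 + 8t^2 - 3t - 90 = (t - 3)(t + 5)(t + 6).
Roots (with multiplicity): -6, -5, 3.

-6, -5, 3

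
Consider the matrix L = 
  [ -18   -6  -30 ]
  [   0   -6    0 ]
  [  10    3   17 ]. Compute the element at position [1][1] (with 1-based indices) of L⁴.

276

Characteristic polynomial: s^3 + 7s^2 - 36 = (s - 2)(s + 3)(s + 6), so the eigenvalues are -6, -3, 2.
s=2: eigenvector (-3, 0, 2).
s=-6: eigenvector (2, 1, -1).
s=-3: eigenvector (-2, 0, 1).
P = [[-3, 2, -2], [0, 1, 0], [2, -1, 1]], D = diag(2, -6, -3), P⁻¹ = [[1, 0, 2], [0, 1, 0], [-2, 1, -3]].
L⁴ = P·diag(16, 1296, 81)·P⁻¹ = [[276, 2430, 390], [0, 1296, 0], [-130, -1215, -179]].
The requested entry is 276.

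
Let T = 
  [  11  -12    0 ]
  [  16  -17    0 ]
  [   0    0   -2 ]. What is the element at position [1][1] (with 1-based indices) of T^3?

Characteristic polynomial: λ^3 + 8λ^2 + 17λ + 10 = (λ + 1)(λ + 2)(λ + 5), so the eigenvalues are -5, -2, -1.
λ=-5: eigenvector (-3, -4, 0).
λ=-2: eigenvector (0, 0, 1).
λ=-1: eigenvector (1, 1, 0).
P = [[-3, 0, 1], [-4, 0, 1], [0, 1, 0]], D = diag(-5, -2, -1), P⁻¹ = [[1, -1, 0], [0, 0, 1], [4, -3, 0]].
T³ = P·diag(-125, -8, -1)·P⁻¹ = [[371, -372, 0], [496, -497, 0], [0, 0, -8]].
The requested entry is 371.

371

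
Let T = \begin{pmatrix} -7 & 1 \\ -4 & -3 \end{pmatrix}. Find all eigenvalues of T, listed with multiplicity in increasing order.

Characteristic polynomial: p(s) = s^2 + 10s + 25 = (s + 5)^2.
Roots (with multiplicity): -5, -5.

-5, -5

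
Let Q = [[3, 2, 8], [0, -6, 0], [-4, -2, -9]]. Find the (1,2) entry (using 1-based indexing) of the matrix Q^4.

Characteristic polynomial: s^3 + 12s^2 + 41s + 30 = (s + 1)(s + 5)(s + 6), so the eigenvalues are -6, -5, -1.
s=-5: eigenvector (-1, 0, 1).
s=-6: eigenvector (-2, 1, 2).
s=-1: eigenvector (-2, 0, 1).
P = [[-1, -2, -2], [0, 1, 0], [1, 2, 1]], D = diag(-5, -6, -1), P⁻¹ = [[1, -2, 2], [0, 1, 0], [-1, 0, -1]].
Q⁴ = P·diag(625, 1296, 1)·P⁻¹ = [[-623, -1342, -1248], [0, 1296, 0], [624, 1342, 1249]].
The requested entry is -1342.

-1342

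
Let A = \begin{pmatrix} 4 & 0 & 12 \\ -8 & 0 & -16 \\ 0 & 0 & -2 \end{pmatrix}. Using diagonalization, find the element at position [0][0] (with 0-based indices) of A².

Characteristic polynomial: λ^3 - 2λ^2 - 8λ = λ(λ - 4)(λ + 2), so the eigenvalues are -2, 0, 4.
λ=4: eigenvector (1, -2, 0).
λ=-2: eigenvector (-2, 0, 1).
λ=0: eigenvector (0, 1, 0).
P = [[1, -2, 0], [-2, 0, 1], [0, 1, 0]], D = diag(4, -2, 0), P⁻¹ = [[1, 0, 2], [0, 0, 1], [2, 1, 4]].
A² = P·diag(16, 4, 0)·P⁻¹ = [[16, 0, 24], [-32, 0, -64], [0, 0, 4]].
The requested entry is 16.

16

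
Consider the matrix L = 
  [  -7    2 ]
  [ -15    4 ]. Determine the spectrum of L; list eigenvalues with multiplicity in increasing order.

Characteristic polynomial: p(t) = t^2 + 3t + 2 = (t + 1)(t + 2).
Roots (with multiplicity): -2, -1.

-2, -1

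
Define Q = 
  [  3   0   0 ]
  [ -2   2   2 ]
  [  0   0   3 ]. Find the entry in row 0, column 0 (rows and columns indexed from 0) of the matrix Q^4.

81

Characteristic polynomial: s^3 - 8s^2 + 21s - 18 = (s - 3)^2(s - 2), so the eigenvalues are 2, 3, 3.
s=3: eigenvector (1, 0, 1).
s=3: eigenvector (0, 2, 1).
s=2: eigenvector (0, 1, 0).
P = [[1, 0, 0], [0, 2, 1], [1, 1, 0]], D = diag(3, 3, 2), P⁻¹ = [[1, 0, 0], [-1, 0, 1], [2, 1, -2]].
Q⁴ = P·diag(81, 81, 16)·P⁻¹ = [[81, 0, 0], [-130, 16, 130], [0, 0, 81]].
The requested entry is 81.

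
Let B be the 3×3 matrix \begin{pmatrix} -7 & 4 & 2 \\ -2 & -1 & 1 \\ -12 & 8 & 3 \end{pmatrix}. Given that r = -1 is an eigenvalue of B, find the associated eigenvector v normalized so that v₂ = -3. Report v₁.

-6

B + 1I = [[-6, 4, 2], [-2, 0, 1], [-12, 8, 4]].
Solving (B + 1I)v = 0 gives the eigenspace spanned by (-6, -3, -12).
With v₂ = -3, v = (-6, -3, -12), so v₁ = -6.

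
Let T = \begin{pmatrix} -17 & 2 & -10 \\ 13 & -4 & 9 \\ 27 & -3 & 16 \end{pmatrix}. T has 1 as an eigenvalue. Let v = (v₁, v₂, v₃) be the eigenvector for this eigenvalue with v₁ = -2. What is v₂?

T − 1I = [[-18, 2, -10], [13, -5, 9], [27, -3, 15]].
Solving (T − 1I)v = 0 gives the eigenspace spanned by (-2, 2, 4).
With v₁ = -2, v = (-2, 2, 4), so v₂ = 2.

2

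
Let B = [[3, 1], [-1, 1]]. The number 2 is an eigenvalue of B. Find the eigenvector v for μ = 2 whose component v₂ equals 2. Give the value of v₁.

-2

B − 2I = [[1, 1], [-1, -1]].
Solving (B − 2I)v = 0 gives the eigenspace spanned by (-2, 2).
With v₂ = 2, v = (-2, 2), so v₁ = -2.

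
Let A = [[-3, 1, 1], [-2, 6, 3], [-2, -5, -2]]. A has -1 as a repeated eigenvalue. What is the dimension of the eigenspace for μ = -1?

A + 1I = [[-2, 1, 1], [-2, 7, 3], [-2, -5, -1]].
This matrix has rank 2, so its null space has dimension 3 − 2 = 1.

1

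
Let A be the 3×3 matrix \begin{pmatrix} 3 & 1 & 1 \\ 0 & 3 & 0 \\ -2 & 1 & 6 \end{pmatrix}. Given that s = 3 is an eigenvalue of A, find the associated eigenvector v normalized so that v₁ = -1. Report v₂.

1

A − 3I = [[0, 1, 1], [0, 0, 0], [-2, 1, 3]].
Solving (A − 3I)v = 0 gives the eigenspace spanned by (-1, 1, -1).
With v₁ = -1, v = (-1, 1, -1), so v₂ = 1.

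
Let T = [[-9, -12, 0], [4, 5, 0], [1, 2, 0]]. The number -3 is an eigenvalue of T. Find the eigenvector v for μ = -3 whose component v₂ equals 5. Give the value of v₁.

T + 3I = [[-6, -12, 0], [4, 8, 0], [1, 2, 3]].
Solving (T + 3I)v = 0 gives the eigenspace spanned by (-10, 5, 0).
With v₂ = 5, v = (-10, 5, 0), so v₁ = -10.

-10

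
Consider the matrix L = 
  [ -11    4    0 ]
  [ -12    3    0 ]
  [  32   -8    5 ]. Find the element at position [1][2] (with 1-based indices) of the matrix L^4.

-1088

Characteristic polynomial: λ^3 + 3λ^2 - 25λ - 75 = (λ - 5)(λ + 3)(λ + 5), so the eigenvalues are -5, -3, 5.
λ=-3: eigenvector (1, 2, -2).
λ=-5: eigenvector (-2, -3, 4).
λ=5: eigenvector (0, 0, 1).
P = [[1, -2, 0], [2, -3, 0], [-2, 4, 1]], D = diag(-3, -5, 5), P⁻¹ = [[-3, 2, 0], [-2, 1, 0], [2, 0, 1]].
L⁴ = P·diag(81, 625, 625)·P⁻¹ = [[2257, -1088, 0], [3264, -1551, 0], [-3264, 2176, 625]].
The requested entry is -1088.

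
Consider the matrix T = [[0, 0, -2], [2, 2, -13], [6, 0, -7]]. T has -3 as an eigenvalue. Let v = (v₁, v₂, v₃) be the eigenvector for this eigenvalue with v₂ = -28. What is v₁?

-8

T + 3I = [[3, 0, -2], [2, 5, -13], [6, 0, -4]].
Solving (T + 3I)v = 0 gives the eigenspace spanned by (-8, -28, -12).
With v₂ = -28, v = (-8, -28, -12), so v₁ = -8.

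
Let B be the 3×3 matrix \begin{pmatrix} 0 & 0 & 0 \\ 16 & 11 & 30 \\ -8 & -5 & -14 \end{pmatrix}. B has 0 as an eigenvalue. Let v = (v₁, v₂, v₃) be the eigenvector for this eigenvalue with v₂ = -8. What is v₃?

4

B = [[0, 0, 0], [16, 11, 30], [-8, -5, -14]].
Solving (B)v = 0 gives the eigenspace spanned by (-2, -8, 4).
With v₂ = -8, v = (-2, -8, 4), so v₃ = 4.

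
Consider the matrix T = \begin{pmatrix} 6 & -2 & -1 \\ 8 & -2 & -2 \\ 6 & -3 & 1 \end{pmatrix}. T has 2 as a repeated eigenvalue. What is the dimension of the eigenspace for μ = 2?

1

T − 2I = [[4, -2, -1], [8, -4, -2], [6, -3, -1]].
This matrix has rank 2, so its null space has dimension 3 − 2 = 1.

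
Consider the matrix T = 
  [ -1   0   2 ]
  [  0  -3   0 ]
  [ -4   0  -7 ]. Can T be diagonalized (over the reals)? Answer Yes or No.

Yes

Characteristic polynomial: p(λ) = λ^3 + 11λ^2 + 39λ + 45 = (λ + 3)^2(λ + 5).
λ = -3 has algebraic multiplicity 2; rank(T + 3I) = 1, so geometric multiplicity = 2.
Every eigenvalue has geometric = algebraic multiplicity, so T is diagonalizable.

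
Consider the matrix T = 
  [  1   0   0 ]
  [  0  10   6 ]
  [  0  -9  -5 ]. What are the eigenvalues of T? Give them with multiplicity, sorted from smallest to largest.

1, 1, 4

Characteristic polynomial: p(s) = s^3 - 6s^2 + 9s - 4 = (s - 4)(s - 1)^2.
Roots (with multiplicity): 1, 1, 4.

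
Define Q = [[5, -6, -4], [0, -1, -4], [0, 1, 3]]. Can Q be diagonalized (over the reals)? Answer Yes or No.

No

Characteristic polynomial: p(r) = r^3 - 7r^2 + 11r - 5 = (r - 5)(r - 1)^2.
r = 1 has algebraic multiplicity 2; rank(Q − 1I) = 2, so geometric multiplicity = 1.
Geometric multiplicity < algebraic multiplicity, so Q is not diagonalizable.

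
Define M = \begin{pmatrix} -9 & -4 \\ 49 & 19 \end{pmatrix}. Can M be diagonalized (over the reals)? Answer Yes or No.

Characteristic polynomial: p(r) = r^2 - 10r + 25 = (r - 5)^2.
r = 5 has algebraic multiplicity 2; rank(M − 5I) = 1, so geometric multiplicity = 1.
Geometric multiplicity < algebraic multiplicity, so M is not diagonalizable.

No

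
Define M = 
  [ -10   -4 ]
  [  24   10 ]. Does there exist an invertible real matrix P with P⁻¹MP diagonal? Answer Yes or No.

Yes

Characteristic polynomial: p(μ) = μ^2 - 4 = (μ - 2)(μ + 2).
All 2 eigenvalues are distinct, so M is diagonalizable.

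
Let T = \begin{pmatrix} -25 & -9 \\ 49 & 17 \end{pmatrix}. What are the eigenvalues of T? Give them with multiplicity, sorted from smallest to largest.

-4, -4

Characteristic polynomial: p(λ) = λ^2 + 8λ + 16 = (λ + 4)^2.
Roots (with multiplicity): -4, -4.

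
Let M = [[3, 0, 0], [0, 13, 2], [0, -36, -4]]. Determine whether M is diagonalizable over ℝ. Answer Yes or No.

Yes

Characteristic polynomial: p(r) = r^3 - 12r^2 + 47r - 60 = (r - 5)(r - 4)(r - 3).
All 3 eigenvalues are distinct, so M is diagonalizable.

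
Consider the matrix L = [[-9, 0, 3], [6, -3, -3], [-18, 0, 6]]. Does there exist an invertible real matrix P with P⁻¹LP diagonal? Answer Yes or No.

Yes

Characteristic polynomial: p(λ) = λ^3 + 6λ^2 + 9λ = λ(λ + 3)^2.
λ = -3 has algebraic multiplicity 2; rank(L + 3I) = 1, so geometric multiplicity = 2.
Every eigenvalue has geometric = algebraic multiplicity, so L is diagonalizable.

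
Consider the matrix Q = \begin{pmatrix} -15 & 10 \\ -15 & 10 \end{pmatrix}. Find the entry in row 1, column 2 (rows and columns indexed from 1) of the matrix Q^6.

Characteristic polynomial: s^2 + 5s = s(s + 5), so the eigenvalues are -5, 0.
s=0: eigenvector (2, 3).
s=-5: eigenvector (1, 1).
P = [[2, 1], [3, 1]], D = diag(0, -5), P⁻¹ = [[-1, 1], [3, -2]].
Q⁶ = P·diag(0, 15625)·P⁻¹ = [[46875, -31250], [46875, -31250]].
The requested entry is -31250.

-31250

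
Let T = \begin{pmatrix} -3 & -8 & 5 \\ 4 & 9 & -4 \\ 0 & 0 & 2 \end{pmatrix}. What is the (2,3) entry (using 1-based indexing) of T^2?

Characteristic polynomial: λ^3 - 8λ^2 + 17λ - 10 = (λ - 5)(λ - 2)(λ - 1), so the eigenvalues are 1, 2, 5.
λ=5: eigenvector (-1, 1, 0).
λ=1: eigenvector (-2, 1, 0).
λ=2: eigenvector (1, 0, 1).
P = [[-1, -2, 1], [1, 1, 0], [0, 0, 1]], D = diag(5, 1, 2), P⁻¹ = [[1, 2, -1], [-1, -1, 1], [0, 0, 1]].
T² = P·diag(25, 1, 4)·P⁻¹ = [[-23, -48, 27], [24, 49, -24], [0, 0, 4]].
The requested entry is -24.

-24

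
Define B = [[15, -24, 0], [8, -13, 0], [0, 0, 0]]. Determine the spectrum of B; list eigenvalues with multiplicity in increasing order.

Characteristic polynomial: p(λ) = λ^3 - 2λ^2 - 3λ = λ(λ - 3)(λ + 1).
Roots (with multiplicity): -1, 0, 3.

-1, 0, 3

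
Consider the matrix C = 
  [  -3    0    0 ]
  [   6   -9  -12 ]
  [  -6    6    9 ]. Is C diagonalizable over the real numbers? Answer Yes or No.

Yes

Characteristic polynomial: p(s) = s^3 + 3s^2 - 9s - 27 = (s - 3)(s + 3)^2.
s = -3 has algebraic multiplicity 2; rank(C + 3I) = 1, so geometric multiplicity = 2.
Every eigenvalue has geometric = algebraic multiplicity, so C is diagonalizable.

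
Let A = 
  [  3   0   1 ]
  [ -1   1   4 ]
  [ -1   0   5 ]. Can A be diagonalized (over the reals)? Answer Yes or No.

No

Characteristic polynomial: p(λ) = λ^3 - 9λ^2 + 24λ - 16 = (λ - 4)^2(λ - 1).
λ = 4 has algebraic multiplicity 2; rank(A − 4I) = 2, so geometric multiplicity = 1.
Geometric multiplicity < algebraic multiplicity, so A is not diagonalizable.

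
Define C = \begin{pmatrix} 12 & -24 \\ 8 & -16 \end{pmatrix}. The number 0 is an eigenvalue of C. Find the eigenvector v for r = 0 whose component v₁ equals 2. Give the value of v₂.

C = [[12, -24], [8, -16]].
Solving (C)v = 0 gives the eigenspace spanned by (2, 1).
With v₁ = 2, v = (2, 1), so v₂ = 1.

1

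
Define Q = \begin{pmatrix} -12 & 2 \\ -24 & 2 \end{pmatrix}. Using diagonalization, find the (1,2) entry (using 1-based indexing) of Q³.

Characteristic polynomial: r^2 + 10r + 24 = (r + 4)(r + 6), so the eigenvalues are -6, -4.
r=-6: eigenvector (1, 3).
r=-4: eigenvector (1, 4).
P = [[1, 1], [3, 4]], D = diag(-6, -4), P⁻¹ = [[4, -1], [-3, 1]].
Q³ = P·diag(-216, -64)·P⁻¹ = [[-672, 152], [-1824, 392]].
The requested entry is 152.

152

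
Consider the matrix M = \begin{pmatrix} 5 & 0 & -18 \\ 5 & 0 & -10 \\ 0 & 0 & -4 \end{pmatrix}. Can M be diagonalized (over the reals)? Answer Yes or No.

Characteristic polynomial: p(s) = s^3 - s^2 - 20s = s(s - 5)(s + 4).
All 3 eigenvalues are distinct, so M is diagonalizable.

Yes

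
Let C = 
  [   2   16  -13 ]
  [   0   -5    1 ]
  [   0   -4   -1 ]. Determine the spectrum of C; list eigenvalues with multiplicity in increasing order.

Characteristic polynomial: p(t) = t^3 + 4t^2 - 3t - 18 = (t - 2)(t + 3)^2.
Roots (with multiplicity): -3, -3, 2.

-3, -3, 2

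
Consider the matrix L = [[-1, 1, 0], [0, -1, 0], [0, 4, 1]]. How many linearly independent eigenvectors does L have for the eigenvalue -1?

L + 1I = [[0, 1, 0], [0, 0, 0], [0, 4, 2]].
This matrix has rank 2, so its null space has dimension 3 − 2 = 1.

1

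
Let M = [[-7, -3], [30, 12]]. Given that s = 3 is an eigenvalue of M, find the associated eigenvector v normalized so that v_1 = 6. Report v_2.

M − 3I = [[-10, -3], [30, 9]].
Solving (M − 3I)v = 0 gives the eigenspace spanned by (6, -20).
With v_1 = 6, v = (6, -20), so v_2 = -20.

-20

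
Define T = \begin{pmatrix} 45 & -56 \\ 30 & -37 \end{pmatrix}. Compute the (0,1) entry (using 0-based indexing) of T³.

Characteristic polynomial: μ^2 - 8μ + 15 = (μ - 5)(μ - 3), so the eigenvalues are 3, 5.
μ=3: eigenvector (4, 3).
μ=5: eigenvector (-7, -5).
P = [[4, -7], [3, -5]], D = diag(3, 5), P⁻¹ = [[-5, 7], [-3, 4]].
T³ = P·diag(27, 125)·P⁻¹ = [[2085, -2744], [1470, -1933]].
The requested entry is -2744.

-2744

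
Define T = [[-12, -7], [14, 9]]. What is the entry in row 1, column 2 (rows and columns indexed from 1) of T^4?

Characteristic polynomial: r^2 + 3r - 10 = (r - 2)(r + 5), so the eigenvalues are -5, 2.
r=-5: eigenvector (1, -1).
r=2: eigenvector (1, -2).
P = [[1, 1], [-1, -2]], D = diag(-5, 2), P⁻¹ = [[2, 1], [-1, -1]].
T⁴ = P·diag(625, 16)·P⁻¹ = [[1234, 609], [-1218, -593]].
The requested entry is 609.

609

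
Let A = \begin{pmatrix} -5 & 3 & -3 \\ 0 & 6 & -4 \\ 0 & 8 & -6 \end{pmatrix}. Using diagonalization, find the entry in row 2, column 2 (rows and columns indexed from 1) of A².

4

Characteristic polynomial: μ^3 + 5μ^2 - 4μ - 20 = (μ - 2)(μ + 2)(μ + 5), so the eigenvalues are -5, -2, 2.
μ=-5: eigenvector (1, 0, 0).
μ=2: eigenvector (0, 1, 1).
μ=-2: eigenvector (-1, 1, 2).
P = [[1, 0, -1], [0, 1, 1], [0, 1, 2]], D = diag(-5, 2, -2), P⁻¹ = [[1, -1, 1], [0, 2, -1], [0, -1, 1]].
A² = P·diag(25, 4, 4)·P⁻¹ = [[25, -21, 21], [0, 4, 0], [0, 0, 4]].
The requested entry is 4.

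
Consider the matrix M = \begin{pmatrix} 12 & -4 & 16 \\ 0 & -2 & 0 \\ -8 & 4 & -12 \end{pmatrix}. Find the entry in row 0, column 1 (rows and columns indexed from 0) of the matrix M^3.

-112

Characteristic polynomial: r^3 + 2r^2 - 16r - 32 = (r - 4)(r + 2)(r + 4), so the eigenvalues are -4, -2, 4.
r=-2: eigenvector (-2, 1, 2).
r=-4: eigenvector (1, 0, -1).
r=4: eigenvector (2, 0, -1).
P = [[-2, 1, 2], [1, 0, 0], [2, -1, -1]], D = diag(-2, -4, 4), P⁻¹ = [[0, 1, 0], [-1, 2, -2], [1, 0, 1]].
M³ = P·diag(-8, -64, 64)·P⁻¹ = [[192, -112, 256], [0, -8, 0], [-128, 112, -192]].
The requested entry is -112.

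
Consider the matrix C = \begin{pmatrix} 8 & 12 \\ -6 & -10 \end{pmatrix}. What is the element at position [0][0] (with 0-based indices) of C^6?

Characteristic polynomial: μ^2 + 2μ - 8 = (μ - 2)(μ + 4), so the eigenvalues are -4, 2.
μ=-4: eigenvector (1, -1).
μ=2: eigenvector (2, -1).
P = [[1, 2], [-1, -1]], D = diag(-4, 2), P⁻¹ = [[-1, -2], [1, 1]].
C⁶ = P·diag(4096, 64)·P⁻¹ = [[-3968, -8064], [4032, 8128]].
The requested entry is -3968.

-3968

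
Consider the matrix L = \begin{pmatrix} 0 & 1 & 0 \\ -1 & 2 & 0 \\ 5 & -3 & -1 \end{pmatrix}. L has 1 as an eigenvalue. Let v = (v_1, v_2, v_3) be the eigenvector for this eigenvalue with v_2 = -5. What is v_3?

L − 1I = [[-1, 1, 0], [-1, 1, 0], [5, -3, -2]].
Solving (L − 1I)v = 0 gives the eigenspace spanned by (-5, -5, -5).
With v_2 = -5, v = (-5, -5, -5), so v_3 = -5.

-5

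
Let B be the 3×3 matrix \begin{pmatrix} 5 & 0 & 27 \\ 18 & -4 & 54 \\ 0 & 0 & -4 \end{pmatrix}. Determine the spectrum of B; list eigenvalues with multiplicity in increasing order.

-4, -4, 5

Characteristic polynomial: p(s) = s^3 + 3s^2 - 24s - 80 = (s - 5)(s + 4)^2.
Roots (with multiplicity): -4, -4, 5.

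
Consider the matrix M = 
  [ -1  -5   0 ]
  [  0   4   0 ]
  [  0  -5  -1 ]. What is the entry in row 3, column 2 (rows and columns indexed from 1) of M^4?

-255

Characteristic polynomial: r^3 - 2r^2 - 7r - 4 = (r - 4)(r + 1)^2, so the eigenvalues are -1, -1, 4.
r=-1: eigenvector (1, 0, 0).
r=-1: eigenvector (1, 0, 1).
r=4: eigenvector (-1, 1, -1).
P = [[1, 1, -1], [0, 0, 1], [0, 1, -1]], D = diag(-1, -1, 4), P⁻¹ = [[1, 0, -1], [0, 1, 1], [0, 1, 0]].
M⁴ = P·diag(1, 1, 256)·P⁻¹ = [[1, -255, 0], [0, 256, 0], [0, -255, 1]].
The requested entry is -255.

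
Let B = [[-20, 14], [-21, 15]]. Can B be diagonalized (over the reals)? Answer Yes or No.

Characteristic polynomial: p(λ) = λ^2 + 5λ - 6 = (λ - 1)(λ + 6).
All 2 eigenvalues are distinct, so B is diagonalizable.

Yes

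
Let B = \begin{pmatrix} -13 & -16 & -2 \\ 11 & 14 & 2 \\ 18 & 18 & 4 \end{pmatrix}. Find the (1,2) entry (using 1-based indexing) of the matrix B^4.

Characteristic polynomial: μ^3 - 5μ^2 - 2μ + 24 = (μ - 4)(μ - 3)(μ + 2), so the eigenvalues are -2, 3, 4.
μ=3: eigenvector (1, -1, 0).
μ=-2: eigenvector (2, -1, -3).
μ=4: eigenvector (-2, 2, 1).
P = [[1, 2, -2], [-1, -1, 2], [0, -3, 1]], D = diag(3, -2, 4), P⁻¹ = [[5, 4, 2], [1, 1, 0], [3, 3, 1]].
B⁴ = P·diag(81, 16, 256)·P⁻¹ = [[-1099, -1180, -350], [1115, 1196, 350], [720, 720, 256]].
The requested entry is -1180.

-1180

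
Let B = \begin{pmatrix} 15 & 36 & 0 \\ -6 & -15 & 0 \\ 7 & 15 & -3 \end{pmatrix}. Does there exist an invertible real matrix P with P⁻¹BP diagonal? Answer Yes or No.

Characteristic polynomial: p(λ) = λ^3 + 3λ^2 - 9λ - 27 = (λ - 3)(λ + 3)^2.
λ = -3 has algebraic multiplicity 2; rank(B + 3I) = 2, so geometric multiplicity = 1.
Geometric multiplicity < algebraic multiplicity, so B is not diagonalizable.

No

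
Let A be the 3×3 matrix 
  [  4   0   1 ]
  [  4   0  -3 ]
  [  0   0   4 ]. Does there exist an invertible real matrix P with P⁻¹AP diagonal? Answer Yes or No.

No

Characteristic polynomial: p(t) = t^3 - 8t^2 + 16t = t(t - 4)^2.
t = 4 has algebraic multiplicity 2; rank(A − 4I) = 2, so geometric multiplicity = 1.
Geometric multiplicity < algebraic multiplicity, so A is not diagonalizable.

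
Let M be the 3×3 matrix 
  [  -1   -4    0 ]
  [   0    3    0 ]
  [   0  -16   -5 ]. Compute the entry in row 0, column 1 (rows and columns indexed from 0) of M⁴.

Characteristic polynomial: r^3 + 3r^2 - 13r - 15 = (r - 3)(r + 1)(r + 5), so the eigenvalues are -5, -1, 3.
r=-5: eigenvector (0, 0, 1).
r=3: eigenvector (-1, 1, -2).
r=-1: eigenvector (1, 0, 0).
P = [[0, -1, 1], [0, 1, 0], [1, -2, 0]], D = diag(-5, 3, -1), P⁻¹ = [[0, 2, 1], [0, 1, 0], [1, 1, 0]].
M⁴ = P·diag(625, 81, 1)·P⁻¹ = [[1, -80, 0], [0, 81, 0], [0, 1088, 625]].
The requested entry is -80.

-80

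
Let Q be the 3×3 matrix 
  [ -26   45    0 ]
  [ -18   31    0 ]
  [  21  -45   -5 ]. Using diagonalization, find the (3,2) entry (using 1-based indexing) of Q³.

-945

Characteristic polynomial: μ^3 - 21μ + 20 = (μ - 4)(μ - 1)(μ + 5), so the eigenvalues are -5, 1, 4.
μ=4: eigenvector (3, 2, -3).
μ=1: eigenvector (-5, -3, 5).
μ=-5: eigenvector (0, 0, 1).
P = [[3, -5, 0], [2, -3, 0], [-3, 5, 1]], D = diag(4, 1, -5), P⁻¹ = [[-3, 5, 0], [-2, 3, 0], [1, 0, 1]].
Q³ = P·diag(64, 1, -125)·P⁻¹ = [[-566, 945, 0], [-378, 631, 0], [441, -945, -125]].
The requested entry is -945.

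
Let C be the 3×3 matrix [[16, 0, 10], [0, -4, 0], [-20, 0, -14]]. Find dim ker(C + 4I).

2

C + 4I = [[20, 0, 10], [0, 0, 0], [-20, 0, -10]].
This matrix has rank 1, so its null space has dimension 3 − 1 = 2.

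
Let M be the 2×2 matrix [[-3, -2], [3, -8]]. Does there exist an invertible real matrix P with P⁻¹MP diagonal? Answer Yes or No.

Characteristic polynomial: p(s) = s^2 + 11s + 30 = (s + 5)(s + 6).
All 2 eigenvalues are distinct, so M is diagonalizable.

Yes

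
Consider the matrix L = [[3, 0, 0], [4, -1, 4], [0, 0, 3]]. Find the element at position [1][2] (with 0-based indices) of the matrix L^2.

8

Characteristic polynomial: μ^3 - 5μ^2 + 3μ + 9 = (μ - 3)^2(μ + 1), so the eigenvalues are -1, 3, 3.
μ=3: eigenvector (1, 1, 0).
μ=-1: eigenvector (0, 1, 0).
μ=3: eigenvector (0, 1, 1).
P = [[1, 0, 0], [1, 1, 1], [0, 0, 1]], D = diag(3, -1, 3), P⁻¹ = [[1, 0, 0], [-1, 1, -1], [0, 0, 1]].
L² = P·diag(9, 1, 9)·P⁻¹ = [[9, 0, 0], [8, 1, 8], [0, 0, 9]].
The requested entry is 8.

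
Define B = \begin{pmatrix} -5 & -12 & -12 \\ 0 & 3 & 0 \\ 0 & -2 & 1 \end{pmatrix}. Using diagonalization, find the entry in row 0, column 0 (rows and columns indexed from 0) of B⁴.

625

Characteristic polynomial: t^3 + t^2 - 17t + 15 = (t - 3)(t - 1)(t + 5), so the eigenvalues are -5, 1, 3.
t=-5: eigenvector (1, 0, 0).
t=3: eigenvector (0, 1, -1).
t=1: eigenvector (-2, 0, 1).
P = [[1, 0, -2], [0, 1, 0], [0, -1, 1]], D = diag(-5, 3, 1), P⁻¹ = [[1, 2, 2], [0, 1, 0], [0, 1, 1]].
B⁴ = P·diag(625, 81, 1)·P⁻¹ = [[625, 1248, 1248], [0, 81, 0], [0, -80, 1]].
The requested entry is 625.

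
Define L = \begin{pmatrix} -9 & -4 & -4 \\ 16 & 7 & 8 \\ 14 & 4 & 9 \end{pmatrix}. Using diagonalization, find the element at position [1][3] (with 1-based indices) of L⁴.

-1088

Characteristic polynomial: λ^3 - 7λ^2 + 7λ + 15 = (λ - 5)(λ - 3)(λ + 1), so the eigenvalues are -1, 3, 5.
λ=5: eigenvector (-2, 4, 3).
λ=-1: eigenvector (1, -1, -1).
λ=3: eigenvector (1, -2, -1).
P = [[-2, 1, 1], [4, -1, -2], [3, -1, -1]], D = diag(5, -1, 3), P⁻¹ = [[1, 0, 1], [2, 1, 0], [1, -1, 2]].
L⁴ = P·diag(625, 1, 81)·P⁻¹ = [[-1167, -80, -1088], [2336, 161, 2176], [1792, 80, 1713]].
The requested entry is -1088.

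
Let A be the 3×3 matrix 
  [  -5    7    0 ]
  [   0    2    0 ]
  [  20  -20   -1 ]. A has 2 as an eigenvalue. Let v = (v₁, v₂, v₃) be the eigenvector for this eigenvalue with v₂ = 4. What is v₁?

A − 2I = [[-7, 7, 0], [0, 0, 0], [20, -20, -3]].
Solving (A − 2I)v = 0 gives the eigenspace spanned by (4, 4, 0).
With v₂ = 4, v = (4, 4, 0), so v₁ = 4.

4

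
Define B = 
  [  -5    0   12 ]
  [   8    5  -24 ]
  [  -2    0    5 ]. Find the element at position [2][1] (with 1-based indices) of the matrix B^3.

Characteristic polynomial: s^3 - 5s^2 - s + 5 = (s - 5)(s - 1)(s + 1), so the eigenvalues are -1, 1, 5.
s=-1: eigenvector (3, 0, 1).
s=5: eigenvector (0, 1, 0).
s=1: eigenvector (2, 2, 1).
P = [[3, 0, 2], [0, 1, 2], [1, 0, 1]], D = diag(-1, 5, 1), P⁻¹ = [[1, 0, -2], [2, 1, -6], [-1, 0, 3]].
B³ = P·diag(-1, 125, 1)·P⁻¹ = [[-5, 0, 12], [248, 125, -744], [-2, 0, 5]].
The requested entry is 248.

248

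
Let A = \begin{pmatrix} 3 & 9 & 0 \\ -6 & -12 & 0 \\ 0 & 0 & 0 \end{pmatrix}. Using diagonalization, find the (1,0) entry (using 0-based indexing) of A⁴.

2430

Characteristic polynomial: μ^3 + 9μ^2 + 18μ = μ(μ + 3)(μ + 6), so the eigenvalues are -6, -3, 0.
μ=-3: eigenvector (3, -2, 0).
μ=-6: eigenvector (-1, 1, 0).
μ=0: eigenvector (0, 0, 1).
P = [[3, -1, 0], [-2, 1, 0], [0, 0, 1]], D = diag(-3, -6, 0), P⁻¹ = [[1, 1, 0], [2, 3, 0], [0, 0, 1]].
A⁴ = P·diag(81, 1296, 0)·P⁻¹ = [[-2349, -3645, 0], [2430, 3726, 0], [0, 0, 0]].
The requested entry is 2430.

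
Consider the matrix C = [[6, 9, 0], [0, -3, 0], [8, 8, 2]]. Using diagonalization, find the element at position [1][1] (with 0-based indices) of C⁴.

Characteristic polynomial: λ^3 - 5λ^2 - 12λ + 36 = (λ - 6)(λ - 2)(λ + 3), so the eigenvalues are -3, 2, 6.
λ=6: eigenvector (1, 0, 2).
λ=-3: eigenvector (-1, 1, 0).
λ=2: eigenvector (0, 0, 1).
P = [[1, -1, 0], [0, 1, 0], [2, 0, 1]], D = diag(6, -3, 2), P⁻¹ = [[1, 1, 0], [0, 1, 0], [-2, -2, 1]].
C⁴ = P·diag(1296, 81, 16)·P⁻¹ = [[1296, 1215, 0], [0, 81, 0], [2560, 2560, 16]].
The requested entry is 81.

81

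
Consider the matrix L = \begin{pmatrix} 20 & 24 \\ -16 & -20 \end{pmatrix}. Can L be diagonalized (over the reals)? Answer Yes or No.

Characteristic polynomial: p(r) = r^2 - 16 = (r - 4)(r + 4).
All 2 eigenvalues are distinct, so L is diagonalizable.

Yes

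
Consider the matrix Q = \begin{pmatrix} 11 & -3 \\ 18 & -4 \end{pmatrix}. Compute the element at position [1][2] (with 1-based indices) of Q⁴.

-609

Characteristic polynomial: t^2 - 7t + 10 = (t - 5)(t - 2), so the eigenvalues are 2, 5.
t=2: eigenvector (1, 3).
t=5: eigenvector (-1, -2).
P = [[1, -1], [3, -2]], D = diag(2, 5), P⁻¹ = [[-2, 1], [-3, 1]].
Q⁴ = P·diag(16, 625)·P⁻¹ = [[1843, -609], [3654, -1202]].
The requested entry is -609.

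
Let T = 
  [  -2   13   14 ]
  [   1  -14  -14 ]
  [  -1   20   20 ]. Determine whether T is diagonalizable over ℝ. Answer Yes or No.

No

Characteristic polynomial: p(λ) = λ^3 - 4λ^2 - 11λ - 6 = (λ - 6)(λ + 1)^2.
λ = -1 has algebraic multiplicity 2; rank(T + 1I) = 2, so geometric multiplicity = 1.
Geometric multiplicity < algebraic multiplicity, so T is not diagonalizable.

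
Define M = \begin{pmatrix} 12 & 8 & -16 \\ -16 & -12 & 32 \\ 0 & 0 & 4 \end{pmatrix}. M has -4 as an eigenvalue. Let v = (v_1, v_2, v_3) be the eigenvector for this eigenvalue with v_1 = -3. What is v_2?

M + 4I = [[16, 8, -16], [-16, -8, 32], [0, 0, 8]].
Solving (M + 4I)v = 0 gives the eigenspace spanned by (-3, 6, 0).
With v_1 = -3, v = (-3, 6, 0), so v_2 = 6.

6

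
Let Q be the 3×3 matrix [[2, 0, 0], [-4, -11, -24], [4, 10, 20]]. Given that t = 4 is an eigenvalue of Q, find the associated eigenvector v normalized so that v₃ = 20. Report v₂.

Q − 4I = [[-2, 0, 0], [-4, -15, -24], [4, 10, 16]].
Solving (Q − 4I)v = 0 gives the eigenspace spanned by (0, -32, 20).
With v₃ = 20, v = (0, -32, 20), so v₂ = -32.

-32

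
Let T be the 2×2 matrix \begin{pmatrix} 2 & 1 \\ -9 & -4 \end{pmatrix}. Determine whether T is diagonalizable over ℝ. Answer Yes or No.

Characteristic polynomial: p(μ) = μ^2 + 2μ + 1 = (μ + 1)^2.
μ = -1 has algebraic multiplicity 2; rank(T + 1I) = 1, so geometric multiplicity = 1.
Geometric multiplicity < algebraic multiplicity, so T is not diagonalizable.

No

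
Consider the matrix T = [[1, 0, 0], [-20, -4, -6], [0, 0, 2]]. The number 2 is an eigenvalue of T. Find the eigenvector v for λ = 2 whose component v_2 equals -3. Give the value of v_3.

3

T − 2I = [[-1, 0, 0], [-20, -6, -6], [0, 0, 0]].
Solving (T − 2I)v = 0 gives the eigenspace spanned by (0, -3, 3).
With v_2 = -3, v = (0, -3, 3), so v_3 = 3.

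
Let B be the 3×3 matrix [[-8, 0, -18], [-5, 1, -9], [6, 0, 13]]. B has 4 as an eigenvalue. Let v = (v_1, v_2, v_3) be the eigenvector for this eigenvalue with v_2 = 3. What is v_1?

9

B − 4I = [[-12, 0, -18], [-5, -3, -9], [6, 0, 9]].
Solving (B − 4I)v = 0 gives the eigenspace spanned by (9, 3, -6).
With v_2 = 3, v = (9, 3, -6), so v_1 = 9.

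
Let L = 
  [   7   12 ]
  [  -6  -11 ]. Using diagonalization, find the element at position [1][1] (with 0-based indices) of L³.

-251

Characteristic polynomial: t^2 + 4t - 5 = (t - 1)(t + 5), so the eigenvalues are -5, 1.
t=-5: eigenvector (-1, 1).
t=1: eigenvector (-2, 1).
P = [[-1, -2], [1, 1]], D = diag(-5, 1), P⁻¹ = [[1, 2], [-1, -1]].
L³ = P·diag(-125, 1)·P⁻¹ = [[127, 252], [-126, -251]].
The requested entry is -251.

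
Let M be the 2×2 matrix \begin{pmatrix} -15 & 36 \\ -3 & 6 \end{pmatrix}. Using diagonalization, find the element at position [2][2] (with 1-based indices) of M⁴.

-3564

Characteristic polynomial: λ^2 + 9λ + 18 = (λ + 3)(λ + 6), so the eigenvalues are -6, -3.
λ=-3: eigenvector (3, 1).
λ=-6: eigenvector (4, 1).
P = [[3, 4], [1, 1]], D = diag(-3, -6), P⁻¹ = [[-1, 4], [1, -3]].
M⁴ = P·diag(81, 1296)·P⁻¹ = [[4941, -14580], [1215, -3564]].
The requested entry is -3564.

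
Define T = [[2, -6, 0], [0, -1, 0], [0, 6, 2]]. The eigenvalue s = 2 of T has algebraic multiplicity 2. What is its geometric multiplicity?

T − 2I = [[0, -6, 0], [0, -3, 0], [0, 6, 0]].
This matrix has rank 1, so its null space has dimension 3 − 1 = 2.

2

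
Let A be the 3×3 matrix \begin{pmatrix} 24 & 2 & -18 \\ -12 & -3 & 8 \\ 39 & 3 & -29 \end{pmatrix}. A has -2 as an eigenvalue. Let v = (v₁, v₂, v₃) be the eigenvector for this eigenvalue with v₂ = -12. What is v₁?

3

A + 2I = [[26, 2, -18], [-12, -1, 8], [39, 3, -27]].
Solving (A + 2I)v = 0 gives the eigenspace spanned by (3, -12, 3).
With v₂ = -12, v = (3, -12, 3), so v₁ = 3.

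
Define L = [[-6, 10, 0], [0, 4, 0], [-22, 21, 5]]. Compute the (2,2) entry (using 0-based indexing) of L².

Characteristic polynomial: s^3 - 3s^2 - 34s + 120 = (s - 5)(s - 4)(s + 6), so the eigenvalues are -6, 4, 5.
s=-6: eigenvector (1, 0, 2).
s=5: eigenvector (0, 0, 1).
s=4: eigenvector (-1, -1, -1).
P = [[1, 0, -1], [0, 0, -1], [2, 1, -1]], D = diag(-6, 5, 4), P⁻¹ = [[1, -1, 0], [-2, 1, 1], [0, -1, 0]].
L² = P·diag(36, 25, 16)·P⁻¹ = [[36, -20, 0], [0, 16, 0], [22, -31, 25]].
The requested entry is 25.

25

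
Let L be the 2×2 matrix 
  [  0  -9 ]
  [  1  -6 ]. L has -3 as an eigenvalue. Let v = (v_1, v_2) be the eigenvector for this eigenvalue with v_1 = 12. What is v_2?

L + 3I = [[3, -9], [1, -3]].
Solving (L + 3I)v = 0 gives the eigenspace spanned by (12, 4).
With v_1 = 12, v = (12, 4), so v_2 = 4.

4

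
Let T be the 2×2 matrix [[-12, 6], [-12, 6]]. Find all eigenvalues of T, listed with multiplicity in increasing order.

Characteristic polynomial: p(λ) = λ^2 + 6λ = λ(λ + 6).
Roots (with multiplicity): -6, 0.

-6, 0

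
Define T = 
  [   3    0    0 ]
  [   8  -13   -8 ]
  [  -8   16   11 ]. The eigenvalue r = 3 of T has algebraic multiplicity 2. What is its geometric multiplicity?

2

T − 3I = [[0, 0, 0], [8, -16, -8], [-8, 16, 8]].
This matrix has rank 1, so its null space has dimension 3 − 1 = 2.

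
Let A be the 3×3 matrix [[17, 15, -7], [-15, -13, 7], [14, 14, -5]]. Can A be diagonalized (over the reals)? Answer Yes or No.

Characteristic polynomial: p(r) = r^3 + r^2 - 16r + 20 = (r - 2)^2(r + 5).
r = 2 has algebraic multiplicity 2; rank(A − 2I) = 2, so geometric multiplicity = 1.
Geometric multiplicity < algebraic multiplicity, so A is not diagonalizable.

No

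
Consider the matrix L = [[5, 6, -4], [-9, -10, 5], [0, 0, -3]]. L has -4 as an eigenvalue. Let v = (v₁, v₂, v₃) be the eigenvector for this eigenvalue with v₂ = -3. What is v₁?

2

L + 4I = [[9, 6, -4], [-9, -6, 5], [0, 0, 1]].
Solving (L + 4I)v = 0 gives the eigenspace spanned by (2, -3, 0).
With v₂ = -3, v = (2, -3, 0), so v₁ = 2.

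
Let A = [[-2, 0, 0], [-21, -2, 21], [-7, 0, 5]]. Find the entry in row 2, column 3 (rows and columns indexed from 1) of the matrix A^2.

63

Characteristic polynomial: λ^3 - λ^2 - 16λ - 20 = (λ - 5)(λ + 2)^2, so the eigenvalues are -2, -2, 5.
λ=-2: eigenvector (1, 1, 1).
λ=-2: eigenvector (0, 1, 0).
λ=5: eigenvector (0, 3, 1).
P = [[1, 0, 0], [1, 1, 3], [1, 0, 1]], D = diag(-2, -2, 5), P⁻¹ = [[1, 0, 0], [2, 1, -3], [-1, 0, 1]].
A² = P·diag(4, 4, 25)·P⁻¹ = [[4, 0, 0], [-63, 4, 63], [-21, 0, 25]].
The requested entry is 63.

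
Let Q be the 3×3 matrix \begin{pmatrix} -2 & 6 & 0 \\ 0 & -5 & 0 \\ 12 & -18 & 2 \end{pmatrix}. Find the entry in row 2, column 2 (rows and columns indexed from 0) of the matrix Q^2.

4

Characteristic polynomial: μ^3 + 5μ^2 - 4μ - 20 = (μ - 2)(μ + 2)(μ + 5), so the eigenvalues are -5, -2, 2.
μ=-2: eigenvector (1, 0, -3).
μ=2: eigenvector (0, 0, 1).
μ=-5: eigenvector (-2, 1, 6).
P = [[1, 0, -2], [0, 0, 1], [-3, 1, 6]], D = diag(-2, 2, -5), P⁻¹ = [[1, 2, 0], [3, 0, 1], [0, 1, 0]].
Q² = P·diag(4, 4, 25)·P⁻¹ = [[4, -42, 0], [0, 25, 0], [0, 126, 4]].
The requested entry is 4.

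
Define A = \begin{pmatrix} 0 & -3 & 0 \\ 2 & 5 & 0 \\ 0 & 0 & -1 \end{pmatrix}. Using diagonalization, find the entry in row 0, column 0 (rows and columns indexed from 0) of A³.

-30

Characteristic polynomial: s^3 - 4s^2 + s + 6 = (s - 3)(s - 2)(s + 1), so the eigenvalues are -1, 2, 3.
s=2: eigenvector (3, -2, 0).
s=-1: eigenvector (0, 0, 1).
s=3: eigenvector (-1, 1, 0).
P = [[3, 0, -1], [-2, 0, 1], [0, 1, 0]], D = diag(2, -1, 3), P⁻¹ = [[1, 1, 0], [0, 0, 1], [2, 3, 0]].
A³ = P·diag(8, -1, 27)·P⁻¹ = [[-30, -57, 0], [38, 65, 0], [0, 0, -1]].
The requested entry is -30.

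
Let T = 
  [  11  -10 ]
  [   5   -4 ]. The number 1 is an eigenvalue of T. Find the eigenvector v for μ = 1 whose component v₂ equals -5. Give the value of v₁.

T − 1I = [[10, -10], [5, -5]].
Solving (T − 1I)v = 0 gives the eigenspace spanned by (-5, -5).
With v₂ = -5, v = (-5, -5), so v₁ = -5.

-5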